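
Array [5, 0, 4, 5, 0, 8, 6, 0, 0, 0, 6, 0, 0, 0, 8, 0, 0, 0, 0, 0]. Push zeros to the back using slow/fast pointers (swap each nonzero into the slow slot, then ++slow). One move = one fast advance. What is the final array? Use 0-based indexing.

slow=0 fast=0: a[fast]=5≠0 swap→a[0]=5, slow++,fast++
slow=1 fast=1: a[fast]=0, fast++
slow=1 fast=2: a[fast]=4≠0 swap→a[1]=4, slow++,fast++
slow=2 fast=3: a[fast]=5≠0 swap→a[2]=5, slow++,fast++
slow=3 fast=4: a[fast]=0, fast++
slow=3 fast=5: a[fast]=8≠0 swap→a[3]=8, slow++,fast++
slow=4 fast=6: a[fast]=6≠0 swap→a[4]=6, slow++,fast++
slow=5 fast=7: a[fast]=0, fast++
slow=5 fast=8: a[fast]=0, fast++
slow=5 fast=9: a[fast]=0, fast++
slow=5 fast=10: a[fast]=6≠0 swap→a[5]=6, slow++,fast++
slow=6 fast=11: a[fast]=0, fast++
slow=6 fast=12: a[fast]=0, fast++
slow=6 fast=13: a[fast]=0, fast++
slow=6 fast=14: a[fast]=8≠0 swap→a[6]=8, slow++,fast++
slow=7 fast=15: a[fast]=0, fast++
slow=7 fast=16: a[fast]=0, fast++
slow=7 fast=17: a[fast]=0, fast++
slow=7 fast=18: a[fast]=0, fast++
slow=7 fast=19: a[fast]=0, fast++

[5, 4, 5, 8, 6, 6, 8, 0, 0, 0, 0, 0, 0, 0, 0, 0, 0, 0, 0, 0]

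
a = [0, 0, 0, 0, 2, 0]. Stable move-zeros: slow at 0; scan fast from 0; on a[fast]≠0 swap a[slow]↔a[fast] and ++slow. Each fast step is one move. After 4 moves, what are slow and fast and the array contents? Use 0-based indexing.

slow=0 fast=0: a[fast]=0, fast++
slow=0 fast=1: a[fast]=0, fast++
slow=0 fast=2: a[fast]=0, fast++
slow=0 fast=3: a[fast]=0, fast++

slow=0, fast=4, a=[0, 0, 0, 0, 2, 0]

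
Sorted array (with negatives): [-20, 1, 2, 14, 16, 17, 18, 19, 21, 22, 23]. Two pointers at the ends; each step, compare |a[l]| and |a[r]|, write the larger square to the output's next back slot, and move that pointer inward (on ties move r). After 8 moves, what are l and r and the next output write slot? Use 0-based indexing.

l=1, r=3, next write slot=2

[0,10] |-20|<=|23| out[10]=529 → r--
[0,9] |-20|<=|22| out[9]=484 → r--
[0,8] |-20|<=|21| out[8]=441 → r--
[0,7] |-20|>|19| out[7]=400 → l++
[1,7] |1|<=|19| out[6]=361 → r--
[1,6] |1|<=|18| out[5]=324 → r--
[1,5] |1|<=|17| out[4]=289 → r--
[1,4] |1|<=|16| out[3]=256 → r--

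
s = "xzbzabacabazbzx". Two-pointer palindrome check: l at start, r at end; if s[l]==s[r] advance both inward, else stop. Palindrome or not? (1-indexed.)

[1,15] 'x'=='x' → l++,r--
[2,14] 'z'=='z' → l++,r--
[3,13] 'b'=='b' → l++,r--
[4,12] 'z'=='z' → l++,r--
[5,11] 'a'=='a' → l++,r--
[6,10] 'b'=='b' → l++,r--
[7,9] 'a'=='a' → l++,r--

palindrome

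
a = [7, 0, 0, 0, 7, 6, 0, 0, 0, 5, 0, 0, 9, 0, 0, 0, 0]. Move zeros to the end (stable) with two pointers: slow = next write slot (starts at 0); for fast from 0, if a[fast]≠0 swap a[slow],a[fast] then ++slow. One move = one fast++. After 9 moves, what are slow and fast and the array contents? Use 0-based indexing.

slow=0 fast=0: a[fast]=7≠0 swap→a[0]=7, slow++,fast++
slow=1 fast=1: a[fast]=0, fast++
slow=1 fast=2: a[fast]=0, fast++
slow=1 fast=3: a[fast]=0, fast++
slow=1 fast=4: a[fast]=7≠0 swap→a[1]=7, slow++,fast++
slow=2 fast=5: a[fast]=6≠0 swap→a[2]=6, slow++,fast++
slow=3 fast=6: a[fast]=0, fast++
slow=3 fast=7: a[fast]=0, fast++
slow=3 fast=8: a[fast]=0, fast++

slow=3, fast=9, a=[7, 7, 6, 0, 0, 0, 0, 0, 0, 5, 0, 0, 9, 0, 0, 0, 0]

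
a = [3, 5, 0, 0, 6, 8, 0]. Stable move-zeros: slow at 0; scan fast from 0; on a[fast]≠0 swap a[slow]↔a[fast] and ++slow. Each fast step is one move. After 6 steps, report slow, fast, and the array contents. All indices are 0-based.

(s=0,f=0) a[fast]=3≠0 swap→a[0]=3 → slow++,fast++
(s=1,f=1) a[fast]=5≠0 swap→a[1]=5 → slow++,fast++
(s=2,f=2) a[fast]=0 → fast++
(s=2,f=3) a[fast]=0 → fast++
(s=2,f=4) a[fast]=6≠0 swap→a[2]=6 → slow++,fast++
(s=3,f=5) a[fast]=8≠0 swap→a[3]=8 → slow++,fast++

slow=4, fast=6, a=[3, 5, 6, 8, 0, 0, 0]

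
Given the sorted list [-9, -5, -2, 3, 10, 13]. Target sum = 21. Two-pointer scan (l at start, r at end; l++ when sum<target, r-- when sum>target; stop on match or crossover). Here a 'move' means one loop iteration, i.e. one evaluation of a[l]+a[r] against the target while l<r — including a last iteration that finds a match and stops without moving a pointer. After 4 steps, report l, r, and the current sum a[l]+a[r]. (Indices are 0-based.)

l=4, r=5, sum=23

l=0 r=5: -9+13=4 <21, l++
l=1 r=5: -5+13=8 <21, l++
l=2 r=5: -2+13=11 <21, l++
l=3 r=5: 3+13=16 <21, l++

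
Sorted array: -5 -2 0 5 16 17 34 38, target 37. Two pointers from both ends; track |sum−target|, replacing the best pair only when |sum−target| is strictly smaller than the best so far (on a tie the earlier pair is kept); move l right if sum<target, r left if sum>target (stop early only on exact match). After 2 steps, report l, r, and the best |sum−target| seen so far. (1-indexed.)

[1,8] -5+38=33 d=4 * → l++
[2,8] -2+38=36 d=1 * → l++

l=3, r=8, best |Δ|=1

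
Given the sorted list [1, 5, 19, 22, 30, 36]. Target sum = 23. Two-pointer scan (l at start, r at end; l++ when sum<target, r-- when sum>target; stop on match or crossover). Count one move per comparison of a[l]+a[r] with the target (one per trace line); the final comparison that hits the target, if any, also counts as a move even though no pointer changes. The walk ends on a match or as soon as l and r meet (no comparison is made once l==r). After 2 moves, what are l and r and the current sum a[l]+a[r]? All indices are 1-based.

[1,6] 1+36=37 >23 → r--
[1,5] 1+30=31 >23 → r--

l=1, r=4, sum=23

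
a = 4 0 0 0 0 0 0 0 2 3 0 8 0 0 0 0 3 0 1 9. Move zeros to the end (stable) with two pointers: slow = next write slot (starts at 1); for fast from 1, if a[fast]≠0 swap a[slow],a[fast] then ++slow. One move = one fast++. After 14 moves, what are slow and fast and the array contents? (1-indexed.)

slow=5, fast=15, a=[4, 2, 3, 8, 0, 0, 0, 0, 0, 0, 0, 0, 0, 0, 0, 0, 3, 0, 1, 9]

(s=1,f=1) a[fast]=4≠0 swap→a[1]=4 → slow++,fast++
(s=2,f=2) a[fast]=0 → fast++
(s=2,f=3) a[fast]=0 → fast++
(s=2,f=4) a[fast]=0 → fast++
(s=2,f=5) a[fast]=0 → fast++
(s=2,f=6) a[fast]=0 → fast++
(s=2,f=7) a[fast]=0 → fast++
(s=2,f=8) a[fast]=0 → fast++
(s=2,f=9) a[fast]=2≠0 swap→a[2]=2 → slow++,fast++
(s=3,f=10) a[fast]=3≠0 swap→a[3]=3 → slow++,fast++
(s=4,f=11) a[fast]=0 → fast++
(s=4,f=12) a[fast]=8≠0 swap→a[4]=8 → slow++,fast++
(s=5,f=13) a[fast]=0 → fast++
(s=5,f=14) a[fast]=0 → fast++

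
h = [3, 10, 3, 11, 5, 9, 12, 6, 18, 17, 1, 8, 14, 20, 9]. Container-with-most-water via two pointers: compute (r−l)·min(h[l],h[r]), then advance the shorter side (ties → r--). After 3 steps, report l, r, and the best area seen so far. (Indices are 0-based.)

l=2, r=13, best area=120

[0,14] min(3,9)*14=42 best=42 * → l++
[1,14] min(10,9)*13=117 best=117 * → r--
[1,13] min(10,20)*12=120 best=120 * → l++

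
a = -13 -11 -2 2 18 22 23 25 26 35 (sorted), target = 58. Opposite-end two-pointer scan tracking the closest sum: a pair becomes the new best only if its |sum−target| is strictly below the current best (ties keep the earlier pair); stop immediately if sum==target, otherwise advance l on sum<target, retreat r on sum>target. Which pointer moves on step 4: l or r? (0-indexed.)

l

l=0 r=9: -13+35=22 d=36 *, l++
l=1 r=9: -11+35=24 d=34 *, l++
l=2 r=9: -2+35=33 d=25 *, l++
l=3 r=9: 2+35=37 d=21 *, l++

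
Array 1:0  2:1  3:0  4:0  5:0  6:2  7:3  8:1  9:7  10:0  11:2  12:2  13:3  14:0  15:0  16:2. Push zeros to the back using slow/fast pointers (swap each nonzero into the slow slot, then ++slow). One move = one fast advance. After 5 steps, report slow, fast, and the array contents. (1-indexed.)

slow=2, fast=6, a=[1, 0, 0, 0, 0, 2, 3, 1, 7, 0, 2, 2, 3, 0, 0, 2]

slow=1 fast=1: a[fast]=0, fast++
slow=1 fast=2: a[fast]=1≠0 swap→a[1]=1, slow++,fast++
slow=2 fast=3: a[fast]=0, fast++
slow=2 fast=4: a[fast]=0, fast++
slow=2 fast=5: a[fast]=0, fast++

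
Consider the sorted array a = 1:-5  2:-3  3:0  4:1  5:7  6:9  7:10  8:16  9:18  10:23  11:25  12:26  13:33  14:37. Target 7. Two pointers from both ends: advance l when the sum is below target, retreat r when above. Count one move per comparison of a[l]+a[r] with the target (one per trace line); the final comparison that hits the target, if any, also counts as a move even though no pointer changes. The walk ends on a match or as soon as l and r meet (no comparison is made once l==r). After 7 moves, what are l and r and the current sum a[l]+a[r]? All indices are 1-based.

[1,14] -5+37=32 >7 → r--
[1,13] -5+33=28 >7 → r--
[1,12] -5+26=21 >7 → r--
[1,11] -5+25=20 >7 → r--
[1,10] -5+23=18 >7 → r--
[1,9] -5+18=13 >7 → r--
[1,8] -5+16=11 >7 → r--

l=1, r=7, sum=5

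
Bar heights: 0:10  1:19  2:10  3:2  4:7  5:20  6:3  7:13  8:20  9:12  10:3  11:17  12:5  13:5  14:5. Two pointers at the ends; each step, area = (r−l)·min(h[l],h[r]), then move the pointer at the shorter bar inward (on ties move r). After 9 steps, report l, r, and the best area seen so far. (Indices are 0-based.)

l=3, r=8, best area=170

l=0 r=14: min(10,5)*14=70 best=70 *, r--
l=0 r=13: min(10,5)*13=65 best=70, r--
l=0 r=12: min(10,5)*12=60 best=70, r--
l=0 r=11: min(10,17)*11=110 best=110 *, l++
l=1 r=11: min(19,17)*10=170 best=170 *, r--
l=1 r=10: min(19,3)*9=27 best=170, r--
l=1 r=9: min(19,12)*8=96 best=170, r--
l=1 r=8: min(19,20)*7=133 best=170, l++
l=2 r=8: min(10,20)*6=60 best=170, l++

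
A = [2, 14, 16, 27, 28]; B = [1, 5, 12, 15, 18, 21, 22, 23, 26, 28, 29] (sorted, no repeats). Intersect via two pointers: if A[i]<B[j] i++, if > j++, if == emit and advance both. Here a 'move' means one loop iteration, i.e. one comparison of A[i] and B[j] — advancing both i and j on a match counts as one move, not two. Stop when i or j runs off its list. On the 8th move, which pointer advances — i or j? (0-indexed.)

j

[i=0,j=0] 2>1 → j++
[i=0,j=1] 2<5 → i++
[i=1,j=1] 14>5 → j++
[i=1,j=2] 14>12 → j++
[i=1,j=3] 14<15 → i++
[i=2,j=3] 16>15 → j++
[i=2,j=4] 16<18 → i++
[i=3,j=4] 27>18 → j++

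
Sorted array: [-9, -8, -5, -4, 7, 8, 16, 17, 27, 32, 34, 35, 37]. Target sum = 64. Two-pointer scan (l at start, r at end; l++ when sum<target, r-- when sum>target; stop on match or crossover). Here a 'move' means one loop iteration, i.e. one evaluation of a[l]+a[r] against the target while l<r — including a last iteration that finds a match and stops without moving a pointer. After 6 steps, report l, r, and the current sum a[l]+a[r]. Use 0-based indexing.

l=6, r=12, sum=53

[0,12] -9+37=28 <64 → l++
[1,12] -8+37=29 <64 → l++
[2,12] -5+37=32 <64 → l++
[3,12] -4+37=33 <64 → l++
[4,12] 7+37=44 <64 → l++
[5,12] 8+37=45 <64 → l++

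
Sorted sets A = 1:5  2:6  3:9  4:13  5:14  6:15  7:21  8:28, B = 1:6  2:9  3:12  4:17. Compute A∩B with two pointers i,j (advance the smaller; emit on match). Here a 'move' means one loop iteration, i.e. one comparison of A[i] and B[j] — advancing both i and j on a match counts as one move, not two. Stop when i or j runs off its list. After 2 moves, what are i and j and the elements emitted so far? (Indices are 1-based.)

i=3, j=2, emitted=[6]

i=1 j=1: 5<6, i++
i=2 j=1: 6==6 emit, i++,j++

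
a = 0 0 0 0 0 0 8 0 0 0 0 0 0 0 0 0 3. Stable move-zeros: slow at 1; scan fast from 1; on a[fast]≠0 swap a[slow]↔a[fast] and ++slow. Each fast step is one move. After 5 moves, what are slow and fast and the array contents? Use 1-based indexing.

(s=1,f=1) a[fast]=0 → fast++
(s=1,f=2) a[fast]=0 → fast++
(s=1,f=3) a[fast]=0 → fast++
(s=1,f=4) a[fast]=0 → fast++
(s=1,f=5) a[fast]=0 → fast++

slow=1, fast=6, a=[0, 0, 0, 0, 0, 0, 8, 0, 0, 0, 0, 0, 0, 0, 0, 0, 3]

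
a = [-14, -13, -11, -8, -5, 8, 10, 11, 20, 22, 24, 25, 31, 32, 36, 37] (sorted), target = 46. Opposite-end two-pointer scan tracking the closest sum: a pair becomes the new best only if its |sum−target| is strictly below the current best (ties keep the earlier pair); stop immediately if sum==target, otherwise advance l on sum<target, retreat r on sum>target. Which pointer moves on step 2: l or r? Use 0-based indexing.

l=0 r=15: -14+37=23 d=23 *, l++
l=1 r=15: -13+37=24 d=22 *, l++

l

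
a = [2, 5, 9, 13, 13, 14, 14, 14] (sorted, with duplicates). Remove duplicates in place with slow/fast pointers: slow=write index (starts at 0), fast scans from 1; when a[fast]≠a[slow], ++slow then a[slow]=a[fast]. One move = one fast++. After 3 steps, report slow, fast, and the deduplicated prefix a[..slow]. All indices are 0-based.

slow=3, fast=4, prefix=[2, 5, 9, 13]

slow=0 fast=1: a[fast]=5≠a[slow]=2 write a[1]=5, slow++,fast++
slow=1 fast=2: a[fast]=9≠a[slow]=5 write a[2]=9, slow++,fast++
slow=2 fast=3: a[fast]=13≠a[slow]=9 write a[3]=13, slow++,fast++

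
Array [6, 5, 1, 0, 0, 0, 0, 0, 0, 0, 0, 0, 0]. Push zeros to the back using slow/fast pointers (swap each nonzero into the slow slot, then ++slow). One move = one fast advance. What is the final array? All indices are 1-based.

slow=1 fast=1: a[fast]=6≠0 swap→a[1]=6, slow++,fast++
slow=2 fast=2: a[fast]=5≠0 swap→a[2]=5, slow++,fast++
slow=3 fast=3: a[fast]=1≠0 swap→a[3]=1, slow++,fast++
slow=4 fast=4: a[fast]=0, fast++
slow=4 fast=5: a[fast]=0, fast++
slow=4 fast=6: a[fast]=0, fast++
slow=4 fast=7: a[fast]=0, fast++
slow=4 fast=8: a[fast]=0, fast++
slow=4 fast=9: a[fast]=0, fast++
slow=4 fast=10: a[fast]=0, fast++
slow=4 fast=11: a[fast]=0, fast++
slow=4 fast=12: a[fast]=0, fast++
slow=4 fast=13: a[fast]=0, fast++

[6, 5, 1, 0, 0, 0, 0, 0, 0, 0, 0, 0, 0]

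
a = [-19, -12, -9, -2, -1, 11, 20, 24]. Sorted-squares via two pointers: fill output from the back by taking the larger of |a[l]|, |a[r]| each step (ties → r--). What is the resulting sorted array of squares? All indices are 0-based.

[0,7] |-19|<=|24| out[7]=576 → r--
[0,6] |-19|<=|20| out[6]=400 → r--
[0,5] |-19|>|11| out[5]=361 → l++
[1,5] |-12|>|11| out[4]=144 → l++
[2,5] |-9|<=|11| out[3]=121 → r--
[2,4] |-9|>|-1| out[2]=81 → l++
[3,4] |-2|>|-1| out[1]=4 → l++
[4,4] |-1|<=|-1| out[0]=1 → r--

[1, 4, 81, 121, 144, 361, 400, 576]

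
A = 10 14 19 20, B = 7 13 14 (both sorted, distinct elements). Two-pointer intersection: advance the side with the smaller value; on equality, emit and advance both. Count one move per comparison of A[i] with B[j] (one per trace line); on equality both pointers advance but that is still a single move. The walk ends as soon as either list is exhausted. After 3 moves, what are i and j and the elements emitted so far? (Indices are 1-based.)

i=1 j=1: 10>7, j++
i=1 j=2: 10<13, i++
i=2 j=2: 14>13, j++

i=2, j=3, emitted=[]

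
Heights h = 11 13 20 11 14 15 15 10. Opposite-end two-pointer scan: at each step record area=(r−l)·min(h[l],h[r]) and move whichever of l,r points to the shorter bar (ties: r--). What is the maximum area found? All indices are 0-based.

[0,7] min(11,10)*7=70 best=70 * → r--
[0,6] min(11,15)*6=66 best=70 → l++
[1,6] min(13,15)*5=65 best=70 → l++
[2,6] min(20,15)*4=60 best=70 → r--
[2,5] min(20,15)*3=45 best=70 → r--
[2,4] min(20,14)*2=28 best=70 → r--
[2,3] min(20,11)*1=11 best=70 → r--

max area = 70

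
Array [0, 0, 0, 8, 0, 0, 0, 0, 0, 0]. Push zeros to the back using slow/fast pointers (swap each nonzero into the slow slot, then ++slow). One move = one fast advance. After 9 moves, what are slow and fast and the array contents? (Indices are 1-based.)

slow=2, fast=10, a=[8, 0, 0, 0, 0, 0, 0, 0, 0, 0]

slow=1 fast=1: a[fast]=0, fast++
slow=1 fast=2: a[fast]=0, fast++
slow=1 fast=3: a[fast]=0, fast++
slow=1 fast=4: a[fast]=8≠0 swap→a[1]=8, slow++,fast++
slow=2 fast=5: a[fast]=0, fast++
slow=2 fast=6: a[fast]=0, fast++
slow=2 fast=7: a[fast]=0, fast++
slow=2 fast=8: a[fast]=0, fast++
slow=2 fast=9: a[fast]=0, fast++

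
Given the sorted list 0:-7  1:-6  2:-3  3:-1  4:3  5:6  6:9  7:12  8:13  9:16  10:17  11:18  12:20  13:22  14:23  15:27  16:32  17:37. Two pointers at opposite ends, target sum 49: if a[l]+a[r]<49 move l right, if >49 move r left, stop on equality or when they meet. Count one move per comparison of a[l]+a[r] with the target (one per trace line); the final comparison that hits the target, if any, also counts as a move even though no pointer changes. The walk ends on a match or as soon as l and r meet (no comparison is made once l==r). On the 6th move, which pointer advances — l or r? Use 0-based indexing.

l=0 r=17: -7+37=30 <49, l++
l=1 r=17: -6+37=31 <49, l++
l=2 r=17: -3+37=34 <49, l++
l=3 r=17: -1+37=36 <49, l++
l=4 r=17: 3+37=40 <49, l++
l=5 r=17: 6+37=43 <49, l++

l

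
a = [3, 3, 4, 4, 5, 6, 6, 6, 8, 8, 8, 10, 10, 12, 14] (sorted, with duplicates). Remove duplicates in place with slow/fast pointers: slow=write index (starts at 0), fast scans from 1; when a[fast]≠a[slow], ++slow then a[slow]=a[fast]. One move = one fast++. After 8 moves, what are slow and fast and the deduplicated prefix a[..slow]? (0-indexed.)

slow=0 fast=1: a[fast]=3=a[slow] dup, fast++
slow=0 fast=2: a[fast]=4≠a[slow]=3 write a[1]=4, slow++,fast++
slow=1 fast=3: a[fast]=4=a[slow] dup, fast++
slow=1 fast=4: a[fast]=5≠a[slow]=4 write a[2]=5, slow++,fast++
slow=2 fast=5: a[fast]=6≠a[slow]=5 write a[3]=6, slow++,fast++
slow=3 fast=6: a[fast]=6=a[slow] dup, fast++
slow=3 fast=7: a[fast]=6=a[slow] dup, fast++
slow=3 fast=8: a[fast]=8≠a[slow]=6 write a[4]=8, slow++,fast++

slow=4, fast=9, prefix=[3, 4, 5, 6, 8]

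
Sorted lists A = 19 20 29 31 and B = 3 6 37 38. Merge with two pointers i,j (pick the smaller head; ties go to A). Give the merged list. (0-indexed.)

i=0 j=0: A[i]=19>B[j]=3 take 3, j++
i=0 j=1: A[i]=19>B[j]=6 take 6, j++
i=0 j=2: A[i]=19<=B[j]=37 take 19, i++
i=1 j=2: A[i]=20<=B[j]=37 take 20, i++
i=2 j=2: A[i]=29<=B[j]=37 take 29, i++
i=3 j=2: A[i]=31<=B[j]=37 take 31, i++
i=4 j=2: A done, take B[j]=37, j++
i=4 j=3: A done, take B[j]=38, j++

[3, 6, 19, 20, 29, 31, 37, 38]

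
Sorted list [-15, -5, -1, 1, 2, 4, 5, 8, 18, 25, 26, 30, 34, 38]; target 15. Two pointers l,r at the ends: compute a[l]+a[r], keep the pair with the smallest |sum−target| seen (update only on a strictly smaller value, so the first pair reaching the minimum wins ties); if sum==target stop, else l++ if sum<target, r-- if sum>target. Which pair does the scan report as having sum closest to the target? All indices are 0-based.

[0,13] -15+38=23 d=8 * → r--
[0,12] -15+34=19 d=4 * → r--
[0,11] -15+30=15 d=0 * → stop

pair (-15, 30) with sum 15 (|Δ|=0)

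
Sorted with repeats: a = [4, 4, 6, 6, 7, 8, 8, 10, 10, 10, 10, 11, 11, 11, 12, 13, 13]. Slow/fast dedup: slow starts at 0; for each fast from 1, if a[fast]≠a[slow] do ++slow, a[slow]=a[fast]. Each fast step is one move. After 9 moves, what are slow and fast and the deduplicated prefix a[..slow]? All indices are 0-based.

slow=0 fast=1: a[fast]=4=a[slow] dup, fast++
slow=0 fast=2: a[fast]=6≠a[slow]=4 write a[1]=6, slow++,fast++
slow=1 fast=3: a[fast]=6=a[slow] dup, fast++
slow=1 fast=4: a[fast]=7≠a[slow]=6 write a[2]=7, slow++,fast++
slow=2 fast=5: a[fast]=8≠a[slow]=7 write a[3]=8, slow++,fast++
slow=3 fast=6: a[fast]=8=a[slow] dup, fast++
slow=3 fast=7: a[fast]=10≠a[slow]=8 write a[4]=10, slow++,fast++
slow=4 fast=8: a[fast]=10=a[slow] dup, fast++
slow=4 fast=9: a[fast]=10=a[slow] dup, fast++

slow=4, fast=10, prefix=[4, 6, 7, 8, 10]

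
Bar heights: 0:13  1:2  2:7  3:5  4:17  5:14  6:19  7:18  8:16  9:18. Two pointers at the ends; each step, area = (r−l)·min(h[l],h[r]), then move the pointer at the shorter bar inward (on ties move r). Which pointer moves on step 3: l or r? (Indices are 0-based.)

l

[0,9] min(13,18)*9=117 best=117 * → l++
[1,9] min(2,18)*8=16 best=117 → l++
[2,9] min(7,18)*7=49 best=117 → l++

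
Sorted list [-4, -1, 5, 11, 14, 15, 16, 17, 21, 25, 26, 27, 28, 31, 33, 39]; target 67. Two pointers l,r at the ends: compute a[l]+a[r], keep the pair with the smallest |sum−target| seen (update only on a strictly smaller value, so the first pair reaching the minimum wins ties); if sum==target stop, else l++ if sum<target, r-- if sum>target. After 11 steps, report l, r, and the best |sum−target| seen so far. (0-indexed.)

[0,15] -4+39=35 d=32 * → l++
[1,15] -1+39=38 d=29 * → l++
[2,15] 5+39=44 d=23 * → l++
[3,15] 11+39=50 d=17 * → l++
[4,15] 14+39=53 d=14 * → l++
[5,15] 15+39=54 d=13 * → l++
[6,15] 16+39=55 d=12 * → l++
[7,15] 17+39=56 d=11 * → l++
[8,15] 21+39=60 d=7 * → l++
[9,15] 25+39=64 d=3 * → l++
[10,15] 26+39=65 d=2 * → l++

l=11, r=15, best |Δ|=2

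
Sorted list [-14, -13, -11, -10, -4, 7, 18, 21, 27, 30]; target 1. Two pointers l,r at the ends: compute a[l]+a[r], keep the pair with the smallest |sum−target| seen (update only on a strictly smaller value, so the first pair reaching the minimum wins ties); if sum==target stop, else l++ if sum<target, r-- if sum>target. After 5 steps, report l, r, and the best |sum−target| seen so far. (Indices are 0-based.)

l=0 r=9: -14+30=16 d=15 *, r--
l=0 r=8: -14+27=13 d=12 *, r--
l=0 r=7: -14+21=7 d=6 *, r--
l=0 r=6: -14+18=4 d=3 *, r--
l=0 r=5: -14+7=-7 d=8, l++

l=1, r=5, best |Δ|=3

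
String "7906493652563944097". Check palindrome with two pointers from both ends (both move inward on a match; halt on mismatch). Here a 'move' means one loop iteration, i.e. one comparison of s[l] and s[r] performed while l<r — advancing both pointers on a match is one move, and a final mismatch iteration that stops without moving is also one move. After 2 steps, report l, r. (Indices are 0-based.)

l=2, r=16

[0,18] '7'=='7' → l++,r--
[1,17] '9'=='9' → l++,r--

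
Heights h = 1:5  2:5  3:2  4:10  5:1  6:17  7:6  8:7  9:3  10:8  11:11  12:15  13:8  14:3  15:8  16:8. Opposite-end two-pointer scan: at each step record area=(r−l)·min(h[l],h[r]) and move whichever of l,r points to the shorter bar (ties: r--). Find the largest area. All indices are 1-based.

max area = 96

l=1 r=16: min(5,8)*15=75 best=75 *, l++
l=2 r=16: min(5,8)*14=70 best=75, l++
l=3 r=16: min(2,8)*13=26 best=75, l++
l=4 r=16: min(10,8)*12=96 best=96 *, r--
l=4 r=15: min(10,8)*11=88 best=96, r--
l=4 r=14: min(10,3)*10=30 best=96, r--
l=4 r=13: min(10,8)*9=72 best=96, r--
l=4 r=12: min(10,15)*8=80 best=96, l++
l=5 r=12: min(1,15)*7=7 best=96, l++
l=6 r=12: min(17,15)*6=90 best=96, r--
l=6 r=11: min(17,11)*5=55 best=96, r--
l=6 r=10: min(17,8)*4=32 best=96, r--
l=6 r=9: min(17,3)*3=9 best=96, r--
l=6 r=8: min(17,7)*2=14 best=96, r--
l=6 r=7: min(17,6)*1=6 best=96, r--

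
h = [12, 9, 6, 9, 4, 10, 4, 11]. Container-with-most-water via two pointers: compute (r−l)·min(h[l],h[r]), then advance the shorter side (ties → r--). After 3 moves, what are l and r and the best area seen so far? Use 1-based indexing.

l=1, r=5, best area=77

[1,8] min(12,11)*7=77 best=77 * → r--
[1,7] min(12,4)*6=24 best=77 → r--
[1,6] min(12,10)*5=50 best=77 → r--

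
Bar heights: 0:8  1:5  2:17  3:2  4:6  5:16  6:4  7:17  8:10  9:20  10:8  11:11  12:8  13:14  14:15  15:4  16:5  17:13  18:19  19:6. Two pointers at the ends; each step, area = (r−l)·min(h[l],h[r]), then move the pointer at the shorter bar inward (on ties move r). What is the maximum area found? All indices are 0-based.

max area = 272

l=0 r=19: min(8,6)*19=114 best=114 *, r--
l=0 r=18: min(8,19)*18=144 best=144 *, l++
l=1 r=18: min(5,19)*17=85 best=144, l++
l=2 r=18: min(17,19)*16=272 best=272 *, l++
l=3 r=18: min(2,19)*15=30 best=272, l++
l=4 r=18: min(6,19)*14=84 best=272, l++
l=5 r=18: min(16,19)*13=208 best=272, l++
l=6 r=18: min(4,19)*12=48 best=272, l++
l=7 r=18: min(17,19)*11=187 best=272, l++
l=8 r=18: min(10,19)*10=100 best=272, l++
l=9 r=18: min(20,19)*9=171 best=272, r--
l=9 r=17: min(20,13)*8=104 best=272, r--
l=9 r=16: min(20,5)*7=35 best=272, r--
l=9 r=15: min(20,4)*6=24 best=272, r--
l=9 r=14: min(20,15)*5=75 best=272, r--
l=9 r=13: min(20,14)*4=56 best=272, r--
l=9 r=12: min(20,8)*3=24 best=272, r--
l=9 r=11: min(20,11)*2=22 best=272, r--
l=9 r=10: min(20,8)*1=8 best=272, r--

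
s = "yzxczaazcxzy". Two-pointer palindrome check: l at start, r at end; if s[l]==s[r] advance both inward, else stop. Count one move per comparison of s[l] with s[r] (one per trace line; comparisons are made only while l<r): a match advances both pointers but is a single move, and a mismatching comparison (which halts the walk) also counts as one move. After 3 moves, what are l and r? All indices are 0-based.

l=3, r=8

[0,11] 'y'=='y' → l++,r--
[1,10] 'z'=='z' → l++,r--
[2,9] 'x'=='x' → l++,r--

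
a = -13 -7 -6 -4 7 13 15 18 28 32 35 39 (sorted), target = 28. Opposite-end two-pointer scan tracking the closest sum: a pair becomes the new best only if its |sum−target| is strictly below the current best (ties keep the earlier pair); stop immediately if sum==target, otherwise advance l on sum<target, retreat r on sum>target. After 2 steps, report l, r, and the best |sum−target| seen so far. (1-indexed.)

[1,12] -13+39=26 d=2 * → l++
[2,12] -7+39=32 d=4 → r--

l=2, r=11, best |Δ|=2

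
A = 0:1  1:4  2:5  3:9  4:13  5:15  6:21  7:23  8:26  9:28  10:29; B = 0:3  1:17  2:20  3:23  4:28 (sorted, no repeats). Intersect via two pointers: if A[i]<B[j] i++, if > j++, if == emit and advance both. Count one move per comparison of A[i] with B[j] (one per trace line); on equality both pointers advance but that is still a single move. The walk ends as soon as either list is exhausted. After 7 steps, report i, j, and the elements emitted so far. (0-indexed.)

[i=0,j=0] 1<3 → i++
[i=1,j=0] 4>3 → j++
[i=1,j=1] 4<17 → i++
[i=2,j=1] 5<17 → i++
[i=3,j=1] 9<17 → i++
[i=4,j=1] 13<17 → i++
[i=5,j=1] 15<17 → i++

i=6, j=1, emitted=[]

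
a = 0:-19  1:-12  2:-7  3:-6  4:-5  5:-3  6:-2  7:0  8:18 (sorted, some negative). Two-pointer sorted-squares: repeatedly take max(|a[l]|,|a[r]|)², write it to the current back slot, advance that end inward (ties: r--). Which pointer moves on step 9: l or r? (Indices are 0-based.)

r

[0,8] |-19|>|18| out[8]=361 → l++
[1,8] |-12|<=|18| out[7]=324 → r--
[1,7] |-12|>|0| out[6]=144 → l++
[2,7] |-7|>|0| out[5]=49 → l++
[3,7] |-6|>|0| out[4]=36 → l++
[4,7] |-5|>|0| out[3]=25 → l++
[5,7] |-3|>|0| out[2]=9 → l++
[6,7] |-2|>|0| out[1]=4 → l++
[7,7] |0|<=|0| out[0]=0 → r--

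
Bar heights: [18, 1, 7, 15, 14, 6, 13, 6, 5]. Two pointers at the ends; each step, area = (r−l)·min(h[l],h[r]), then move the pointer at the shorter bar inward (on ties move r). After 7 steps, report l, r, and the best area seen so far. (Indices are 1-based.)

l=1 r=9: min(18,5)*8=40 best=40 *, r--
l=1 r=8: min(18,6)*7=42 best=42 *, r--
l=1 r=7: min(18,13)*6=78 best=78 *, r--
l=1 r=6: min(18,6)*5=30 best=78, r--
l=1 r=5: min(18,14)*4=56 best=78, r--
l=1 r=4: min(18,15)*3=45 best=78, r--
l=1 r=3: min(18,7)*2=14 best=78, r--

l=1, r=2, best area=78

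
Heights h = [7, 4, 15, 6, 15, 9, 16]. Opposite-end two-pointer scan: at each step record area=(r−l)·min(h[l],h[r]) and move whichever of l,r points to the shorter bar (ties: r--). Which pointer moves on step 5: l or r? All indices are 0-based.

l

l=0 r=6: min(7,16)*6=42 best=42 *, l++
l=1 r=6: min(4,16)*5=20 best=42, l++
l=2 r=6: min(15,16)*4=60 best=60 *, l++
l=3 r=6: min(6,16)*3=18 best=60, l++
l=4 r=6: min(15,16)*2=30 best=60, l++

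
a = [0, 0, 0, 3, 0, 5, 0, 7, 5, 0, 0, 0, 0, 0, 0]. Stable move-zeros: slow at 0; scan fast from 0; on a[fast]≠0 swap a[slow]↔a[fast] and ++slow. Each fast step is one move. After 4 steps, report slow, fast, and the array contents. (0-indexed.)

slow=0 fast=0: a[fast]=0, fast++
slow=0 fast=1: a[fast]=0, fast++
slow=0 fast=2: a[fast]=0, fast++
slow=0 fast=3: a[fast]=3≠0 swap→a[0]=3, slow++,fast++

slow=1, fast=4, a=[3, 0, 0, 0, 0, 5, 0, 7, 5, 0, 0, 0, 0, 0, 0]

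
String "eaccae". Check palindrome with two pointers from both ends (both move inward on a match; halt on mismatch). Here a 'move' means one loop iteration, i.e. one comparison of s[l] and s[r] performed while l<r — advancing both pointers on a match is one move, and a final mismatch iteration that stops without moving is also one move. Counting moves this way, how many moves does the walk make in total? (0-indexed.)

l=0 r=5: 'e'=='e', l++,r--
l=1 r=4: 'a'=='a', l++,r--
l=2 r=3: 'c'=='c', l++,r--

3 moves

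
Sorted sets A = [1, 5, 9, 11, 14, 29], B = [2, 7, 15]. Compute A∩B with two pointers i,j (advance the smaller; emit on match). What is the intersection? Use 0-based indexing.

[i=0,j=0] 1<2 → i++
[i=1,j=0] 5>2 → j++
[i=1,j=1] 5<7 → i++
[i=2,j=1] 9>7 → j++
[i=2,j=2] 9<15 → i++
[i=3,j=2] 11<15 → i++
[i=4,j=2] 14<15 → i++
[i=5,j=2] 29>15 → j++

intersection = []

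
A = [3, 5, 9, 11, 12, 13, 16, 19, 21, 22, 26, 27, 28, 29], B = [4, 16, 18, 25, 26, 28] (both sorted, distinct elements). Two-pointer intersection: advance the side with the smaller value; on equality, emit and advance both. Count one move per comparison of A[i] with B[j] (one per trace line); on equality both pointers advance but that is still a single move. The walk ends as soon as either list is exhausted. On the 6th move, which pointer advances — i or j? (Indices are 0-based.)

i=0 j=0: 3<4, i++
i=1 j=0: 5>4, j++
i=1 j=1: 5<16, i++
i=2 j=1: 9<16, i++
i=3 j=1: 11<16, i++
i=4 j=1: 12<16, i++

i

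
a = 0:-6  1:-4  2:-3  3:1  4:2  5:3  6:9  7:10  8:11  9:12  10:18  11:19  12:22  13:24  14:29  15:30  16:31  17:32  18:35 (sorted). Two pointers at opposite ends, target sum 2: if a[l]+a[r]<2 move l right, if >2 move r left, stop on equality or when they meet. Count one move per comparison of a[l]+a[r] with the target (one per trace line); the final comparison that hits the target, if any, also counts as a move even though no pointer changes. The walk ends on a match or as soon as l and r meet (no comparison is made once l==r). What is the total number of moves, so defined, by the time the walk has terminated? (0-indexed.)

18 moves

[0,18] -6+35=29 >2 → r--
[0,17] -6+32=26 >2 → r--
[0,16] -6+31=25 >2 → r--
[0,15] -6+30=24 >2 → r--
[0,14] -6+29=23 >2 → r--
[0,13] -6+24=18 >2 → r--
[0,12] -6+22=16 >2 → r--
[0,11] -6+19=13 >2 → r--
[0,10] -6+18=12 >2 → r--
[0,9] -6+12=6 >2 → r--
[0,8] -6+11=5 >2 → r--
[0,7] -6+10=4 >2 → r--
[0,6] -6+9=3 >2 → r--
[0,5] -6+3=-3 <2 → l++
[1,5] -4+3=-1 <2 → l++
[2,5] -3+3=0 <2 → l++
[3,5] 1+3=4 >2 → r--
[3,4] 1+2=3 >2 → r--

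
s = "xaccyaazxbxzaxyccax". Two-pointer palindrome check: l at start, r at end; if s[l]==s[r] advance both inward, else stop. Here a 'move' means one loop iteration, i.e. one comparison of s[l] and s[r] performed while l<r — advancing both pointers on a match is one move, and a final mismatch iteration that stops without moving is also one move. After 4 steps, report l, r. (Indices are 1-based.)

l=1 r=19: 'x'=='x', l++,r--
l=2 r=18: 'a'=='a', l++,r--
l=3 r=17: 'c'=='c', l++,r--
l=4 r=16: 'c'=='c', l++,r--

l=5, r=15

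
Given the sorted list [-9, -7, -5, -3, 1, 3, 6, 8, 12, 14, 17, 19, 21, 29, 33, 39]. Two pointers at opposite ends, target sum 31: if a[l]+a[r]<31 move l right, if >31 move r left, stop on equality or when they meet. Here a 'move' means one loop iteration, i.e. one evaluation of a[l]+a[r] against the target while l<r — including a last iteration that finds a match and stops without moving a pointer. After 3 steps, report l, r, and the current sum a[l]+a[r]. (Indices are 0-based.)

l=0 r=15: -9+39=30 <31, l++
l=1 r=15: -7+39=32 >31, r--
l=1 r=14: -7+33=26 <31, l++

l=2, r=14, sum=28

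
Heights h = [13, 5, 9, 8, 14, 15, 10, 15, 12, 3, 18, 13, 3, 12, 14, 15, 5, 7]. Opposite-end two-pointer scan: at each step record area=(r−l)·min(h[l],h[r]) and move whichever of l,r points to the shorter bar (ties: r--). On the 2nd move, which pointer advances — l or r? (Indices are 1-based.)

l=1 r=18: min(13,7)*17=119 best=119 *, r--
l=1 r=17: min(13,5)*16=80 best=119, r--

r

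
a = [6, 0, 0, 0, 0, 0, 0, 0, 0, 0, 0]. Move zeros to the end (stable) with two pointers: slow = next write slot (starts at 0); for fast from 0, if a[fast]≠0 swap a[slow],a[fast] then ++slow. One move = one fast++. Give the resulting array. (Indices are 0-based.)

[6, 0, 0, 0, 0, 0, 0, 0, 0, 0, 0]

(s=0,f=0) a[fast]=6≠0 swap→a[0]=6 → slow++,fast++
(s=1,f=1) a[fast]=0 → fast++
(s=1,f=2) a[fast]=0 → fast++
(s=1,f=3) a[fast]=0 → fast++
(s=1,f=4) a[fast]=0 → fast++
(s=1,f=5) a[fast]=0 → fast++
(s=1,f=6) a[fast]=0 → fast++
(s=1,f=7) a[fast]=0 → fast++
(s=1,f=8) a[fast]=0 → fast++
(s=1,f=9) a[fast]=0 → fast++
(s=1,f=10) a[fast]=0 → fast++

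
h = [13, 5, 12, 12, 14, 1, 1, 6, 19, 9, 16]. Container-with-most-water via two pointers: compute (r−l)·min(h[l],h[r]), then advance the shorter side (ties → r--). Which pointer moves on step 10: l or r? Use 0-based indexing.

[0,10] min(13,16)*10=130 best=130 * → l++
[1,10] min(5,16)*9=45 best=130 → l++
[2,10] min(12,16)*8=96 best=130 → l++
[3,10] min(12,16)*7=84 best=130 → l++
[4,10] min(14,16)*6=84 best=130 → l++
[5,10] min(1,16)*5=5 best=130 → l++
[6,10] min(1,16)*4=4 best=130 → l++
[7,10] min(6,16)*3=18 best=130 → l++
[8,10] min(19,16)*2=32 best=130 → r--
[8,9] min(19,9)*1=9 best=130 → r--

r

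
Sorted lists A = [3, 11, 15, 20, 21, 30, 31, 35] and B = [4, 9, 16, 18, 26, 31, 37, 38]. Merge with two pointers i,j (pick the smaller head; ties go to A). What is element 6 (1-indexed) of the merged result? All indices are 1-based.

merged[6] = 16

i=1 j=1: A[i]=3<=B[j]=4 take 3, i++
i=2 j=1: A[i]=11>B[j]=4 take 4, j++
i=2 j=2: A[i]=11>B[j]=9 take 9, j++
i=2 j=3: A[i]=11<=B[j]=16 take 11, i++
i=3 j=3: A[i]=15<=B[j]=16 take 15, i++
i=4 j=3: A[i]=20>B[j]=16 take 16, j++
i=4 j=4: A[i]=20>B[j]=18 take 18, j++
i=4 j=5: A[i]=20<=B[j]=26 take 20, i++
i=5 j=5: A[i]=21<=B[j]=26 take 21, i++
i=6 j=5: A[i]=30>B[j]=26 take 26, j++
i=6 j=6: A[i]=30<=B[j]=31 take 30, i++
i=7 j=6: A[i]=31<=B[j]=31 take 31, i++
i=8 j=6: A[i]=35>B[j]=31 take 31, j++
i=8 j=7: A[i]=35<=B[j]=37 take 35, i++
i=9 j=7: A done, take B[j]=37, j++
i=9 j=8: A done, take B[j]=38, j++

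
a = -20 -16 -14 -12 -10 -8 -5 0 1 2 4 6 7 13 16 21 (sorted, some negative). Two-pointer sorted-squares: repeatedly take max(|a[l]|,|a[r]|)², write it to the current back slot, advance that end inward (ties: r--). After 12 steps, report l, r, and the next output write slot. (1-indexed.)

l=8, r=11, next write slot=4

l=1 r=16: |-20|<=|21| out[16]=441, r--
l=1 r=15: |-20|>|16| out[15]=400, l++
l=2 r=15: |-16|<=|16| out[14]=256, r--
l=2 r=14: |-16|>|13| out[13]=256, l++
l=3 r=14: |-14|>|13| out[12]=196, l++
l=4 r=14: |-12|<=|13| out[11]=169, r--
l=4 r=13: |-12|>|7| out[10]=144, l++
l=5 r=13: |-10|>|7| out[9]=100, l++
l=6 r=13: |-8|>|7| out[8]=64, l++
l=7 r=13: |-5|<=|7| out[7]=49, r--
l=7 r=12: |-5|<=|6| out[6]=36, r--
l=7 r=11: |-5|>|4| out[5]=25, l++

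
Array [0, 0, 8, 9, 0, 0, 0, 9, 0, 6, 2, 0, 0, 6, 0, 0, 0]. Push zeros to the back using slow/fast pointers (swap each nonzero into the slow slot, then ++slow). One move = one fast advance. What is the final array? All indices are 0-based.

(s=0,f=0) a[fast]=0 → fast++
(s=0,f=1) a[fast]=0 → fast++
(s=0,f=2) a[fast]=8≠0 swap→a[0]=8 → slow++,fast++
(s=1,f=3) a[fast]=9≠0 swap→a[1]=9 → slow++,fast++
(s=2,f=4) a[fast]=0 → fast++
(s=2,f=5) a[fast]=0 → fast++
(s=2,f=6) a[fast]=0 → fast++
(s=2,f=7) a[fast]=9≠0 swap→a[2]=9 → slow++,fast++
(s=3,f=8) a[fast]=0 → fast++
(s=3,f=9) a[fast]=6≠0 swap→a[3]=6 → slow++,fast++
(s=4,f=10) a[fast]=2≠0 swap→a[4]=2 → slow++,fast++
(s=5,f=11) a[fast]=0 → fast++
(s=5,f=12) a[fast]=0 → fast++
(s=5,f=13) a[fast]=6≠0 swap→a[5]=6 → slow++,fast++
(s=6,f=14) a[fast]=0 → fast++
(s=6,f=15) a[fast]=0 → fast++
(s=6,f=16) a[fast]=0 → fast++

[8, 9, 9, 6, 2, 6, 0, 0, 0, 0, 0, 0, 0, 0, 0, 0, 0]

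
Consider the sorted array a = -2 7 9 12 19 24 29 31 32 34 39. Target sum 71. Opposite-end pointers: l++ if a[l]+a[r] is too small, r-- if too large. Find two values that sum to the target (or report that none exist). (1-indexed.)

(32, 39)

l=1 r=11: -2+39=37 <71, l++
l=2 r=11: 7+39=46 <71, l++
l=3 r=11: 9+39=48 <71, l++
l=4 r=11: 12+39=51 <71, l++
l=5 r=11: 19+39=58 <71, l++
l=6 r=11: 24+39=63 <71, l++
l=7 r=11: 29+39=68 <71, l++
l=8 r=11: 31+39=70 <71, l++
l=9 r=11: 32+39=71, found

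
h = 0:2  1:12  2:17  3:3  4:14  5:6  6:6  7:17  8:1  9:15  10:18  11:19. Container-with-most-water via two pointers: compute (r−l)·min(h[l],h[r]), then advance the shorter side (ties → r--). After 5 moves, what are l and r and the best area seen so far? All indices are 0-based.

l=5, r=11, best area=153

[0,11] min(2,19)*11=22 best=22 * → l++
[1,11] min(12,19)*10=120 best=120 * → l++
[2,11] min(17,19)*9=153 best=153 * → l++
[3,11] min(3,19)*8=24 best=153 → l++
[4,11] min(14,19)*7=98 best=153 → l++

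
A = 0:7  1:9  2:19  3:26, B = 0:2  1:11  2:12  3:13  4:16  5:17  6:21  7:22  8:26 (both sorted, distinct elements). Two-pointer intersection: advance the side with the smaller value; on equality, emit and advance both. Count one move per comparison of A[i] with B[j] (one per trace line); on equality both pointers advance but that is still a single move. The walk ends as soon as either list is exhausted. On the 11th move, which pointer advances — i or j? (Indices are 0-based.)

[i=0,j=0] 7>2 → j++
[i=0,j=1] 7<11 → i++
[i=1,j=1] 9<11 → i++
[i=2,j=1] 19>11 → j++
[i=2,j=2] 19>12 → j++
[i=2,j=3] 19>13 → j++
[i=2,j=4] 19>16 → j++
[i=2,j=5] 19>17 → j++
[i=2,j=6] 19<21 → i++
[i=3,j=6] 26>21 → j++
[i=3,j=7] 26>22 → j++

j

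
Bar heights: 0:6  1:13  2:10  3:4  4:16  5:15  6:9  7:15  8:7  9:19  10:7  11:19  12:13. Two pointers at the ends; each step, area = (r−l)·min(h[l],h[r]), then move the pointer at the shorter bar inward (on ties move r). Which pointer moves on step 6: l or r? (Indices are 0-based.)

l

[0,12] min(6,13)*12=72 best=72 * → l++
[1,12] min(13,13)*11=143 best=143 * → r--
[1,11] min(13,19)*10=130 best=143 → l++
[2,11] min(10,19)*9=90 best=143 → l++
[3,11] min(4,19)*8=32 best=143 → l++
[4,11] min(16,19)*7=112 best=143 → l++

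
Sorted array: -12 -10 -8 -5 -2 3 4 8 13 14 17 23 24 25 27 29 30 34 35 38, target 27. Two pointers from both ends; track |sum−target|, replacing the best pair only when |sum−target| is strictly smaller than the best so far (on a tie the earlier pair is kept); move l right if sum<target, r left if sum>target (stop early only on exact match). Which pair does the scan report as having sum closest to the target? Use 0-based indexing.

[0,19] -12+38=26 d=1 * → l++
[1,19] -10+38=28 d=1 → r--
[1,18] -10+35=25 d=2 → l++
[2,18] -8+35=27 d=0 * → stop

pair (-8, 35) with sum 27 (|Δ|=0)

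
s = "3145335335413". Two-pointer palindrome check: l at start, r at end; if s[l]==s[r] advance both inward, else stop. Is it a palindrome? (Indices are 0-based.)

[0,12] '3'=='3' → l++,r--
[1,11] '1'=='1' → l++,r--
[2,10] '4'=='4' → l++,r--
[3,9] '5'=='5' → l++,r--
[4,8] '3'=='3' → l++,r--
[5,7] '3'=='3' → l++,r--

palindrome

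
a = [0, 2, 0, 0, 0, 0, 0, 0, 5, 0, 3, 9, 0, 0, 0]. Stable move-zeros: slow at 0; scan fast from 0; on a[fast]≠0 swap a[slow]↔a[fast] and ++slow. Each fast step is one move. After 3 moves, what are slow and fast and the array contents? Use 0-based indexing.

slow=1, fast=3, a=[2, 0, 0, 0, 0, 0, 0, 0, 5, 0, 3, 9, 0, 0, 0]

(s=0,f=0) a[fast]=0 → fast++
(s=0,f=1) a[fast]=2≠0 swap→a[0]=2 → slow++,fast++
(s=1,f=2) a[fast]=0 → fast++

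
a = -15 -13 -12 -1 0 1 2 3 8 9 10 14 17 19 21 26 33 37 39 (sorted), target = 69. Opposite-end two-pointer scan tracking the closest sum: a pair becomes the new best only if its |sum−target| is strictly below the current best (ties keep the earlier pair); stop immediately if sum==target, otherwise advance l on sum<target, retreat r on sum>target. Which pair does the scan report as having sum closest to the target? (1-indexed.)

pair (33, 37) with sum 70 (|Δ|=1)

l=1 r=19: -15+39=24 d=45 *, l++
l=2 r=19: -13+39=26 d=43 *, l++
l=3 r=19: -12+39=27 d=42 *, l++
l=4 r=19: -1+39=38 d=31 *, l++
l=5 r=19: 0+39=39 d=30 *, l++
l=6 r=19: 1+39=40 d=29 *, l++
l=7 r=19: 2+39=41 d=28 *, l++
l=8 r=19: 3+39=42 d=27 *, l++
l=9 r=19: 8+39=47 d=22 *, l++
l=10 r=19: 9+39=48 d=21 *, l++
l=11 r=19: 10+39=49 d=20 *, l++
l=12 r=19: 14+39=53 d=16 *, l++
l=13 r=19: 17+39=56 d=13 *, l++
l=14 r=19: 19+39=58 d=11 *, l++
l=15 r=19: 21+39=60 d=9 *, l++
l=16 r=19: 26+39=65 d=4 *, l++
l=17 r=19: 33+39=72 d=3 *, r--
l=17 r=18: 33+37=70 d=1 *, r--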